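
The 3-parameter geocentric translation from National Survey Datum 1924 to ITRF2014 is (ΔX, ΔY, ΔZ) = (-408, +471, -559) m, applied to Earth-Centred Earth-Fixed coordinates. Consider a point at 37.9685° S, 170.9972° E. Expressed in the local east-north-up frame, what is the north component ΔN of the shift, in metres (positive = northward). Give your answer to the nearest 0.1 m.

ΔN = -147.4 m

At φ = -37.9685°, λ = 170.9972°: sin φ = -0.615228, cos φ = 0.788349, sin λ = 0.156483, cos λ = -0.987681.
ΔN = −sin φ cos λ·ΔX − sin φ sin λ·ΔY + cos φ·ΔZ = −(-0.615228)(-0.987681)(-408) − (-0.615228)(0.156483)(471) + (0.788349)(-559) = -147.42 m.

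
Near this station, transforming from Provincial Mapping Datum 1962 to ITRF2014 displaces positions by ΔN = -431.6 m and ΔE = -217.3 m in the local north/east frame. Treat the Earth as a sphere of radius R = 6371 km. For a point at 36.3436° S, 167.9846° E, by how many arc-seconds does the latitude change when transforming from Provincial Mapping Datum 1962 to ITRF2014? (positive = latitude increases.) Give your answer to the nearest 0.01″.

Δφ = -13.97″

On a sphere of radius R, 1 rad of latitude = R, so Δφ = ΔN / R = -431.6 / 6371000 = -6.7744e-05 rad = -13.973″.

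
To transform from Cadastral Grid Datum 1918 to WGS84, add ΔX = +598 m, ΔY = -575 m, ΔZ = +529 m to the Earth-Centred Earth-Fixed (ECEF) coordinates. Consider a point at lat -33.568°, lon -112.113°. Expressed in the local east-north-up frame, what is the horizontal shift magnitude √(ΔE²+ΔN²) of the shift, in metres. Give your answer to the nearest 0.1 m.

983.2 m

At φ = -33.568°, λ = -112.113°: sin φ = -0.552926, cos φ = 0.833230, sin λ = -0.926443, cos λ = -0.376434.
ΔE = −sin λ·ΔX + cos λ·ΔY = −(-0.926443)·(598) + (-0.376434)·(-575) = 770.46 m.
ΔN = −sin φ cos λ·ΔX − sin φ sin λ·ΔY + cos φ·ΔZ = −(-0.552926)(-0.376434)(598) − (-0.552926)(-0.926443)(-575) + (0.833230)(529) = 610.86 m.
Horizontal magnitude = √(ΔE² + ΔN²) = √(770.46² + 610.86²) = 983.24 m.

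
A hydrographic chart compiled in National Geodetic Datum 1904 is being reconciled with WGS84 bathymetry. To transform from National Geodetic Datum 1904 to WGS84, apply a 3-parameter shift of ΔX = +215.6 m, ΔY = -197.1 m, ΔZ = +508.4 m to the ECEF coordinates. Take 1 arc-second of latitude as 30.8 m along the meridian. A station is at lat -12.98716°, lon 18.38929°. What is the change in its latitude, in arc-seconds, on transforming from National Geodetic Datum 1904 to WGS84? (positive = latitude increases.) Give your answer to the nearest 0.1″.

Δφ = 17.1″

sin φ = -0.224733, cos φ = 0.974420, sin λ = 0.315472, cos λ = 0.948935.
North component: ΔN = −sin φ cos λ·ΔX − sin φ sin λ·ΔY + cos φ·ΔZ = −(-0.224733)(0.948935)(215.6) − (-0.224733)(0.315472)(-197.1) + (0.974420)(508.4) = 527.40 m.
1° of latitude spans 3600 × 30.80 = 110880 m, so Δφ = 527.40 / 110880 × 3600 = 17.123″.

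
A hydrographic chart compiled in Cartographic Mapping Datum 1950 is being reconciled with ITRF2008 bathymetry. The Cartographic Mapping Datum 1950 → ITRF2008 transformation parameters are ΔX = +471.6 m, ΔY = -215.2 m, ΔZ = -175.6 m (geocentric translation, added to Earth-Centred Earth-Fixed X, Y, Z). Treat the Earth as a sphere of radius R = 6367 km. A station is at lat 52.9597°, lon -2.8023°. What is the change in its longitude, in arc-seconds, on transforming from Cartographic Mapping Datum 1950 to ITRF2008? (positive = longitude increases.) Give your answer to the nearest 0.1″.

Δλ = -10.3″

sin φ = 0.798212, cos φ = 0.602377, sin λ = -0.048890, cos λ = 0.998804.
East component: ΔE = −sin λ·ΔX + cos λ·ΔY = −(-0.048890)(471.6) + (0.998804)(-215.2) = -191.89 m.
1° of latitude spans πR/180 = 111125 m; at latitude φ, 1° of longitude spans that × cos φ = 66939.2 m, so Δλ = -191.89 / 66939.2 × 3600 = -10.320″.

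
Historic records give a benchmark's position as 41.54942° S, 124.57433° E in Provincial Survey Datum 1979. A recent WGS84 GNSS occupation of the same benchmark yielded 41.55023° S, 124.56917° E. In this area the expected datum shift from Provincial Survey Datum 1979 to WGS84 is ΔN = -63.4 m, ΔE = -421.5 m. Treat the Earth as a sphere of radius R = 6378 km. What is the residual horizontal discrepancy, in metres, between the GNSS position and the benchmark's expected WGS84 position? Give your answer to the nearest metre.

Observed coordinate differences: Δφ = -0.00081°, Δλ = -0.00516°.
Converting to metres (1° lat = 111317 m, cos φ = 0.748384): observed ΔN = -90.2 m, observed ΔE = -429.9 m.
Subtracting the expected shift leaves a residual of -90.2 − (-63.4) = -26.8 m north and -429.9 − (-421.5) = -8.4 m east.
Residual distance = √((-26.8)² + (-8.4)²) = 28.0 m.

28 m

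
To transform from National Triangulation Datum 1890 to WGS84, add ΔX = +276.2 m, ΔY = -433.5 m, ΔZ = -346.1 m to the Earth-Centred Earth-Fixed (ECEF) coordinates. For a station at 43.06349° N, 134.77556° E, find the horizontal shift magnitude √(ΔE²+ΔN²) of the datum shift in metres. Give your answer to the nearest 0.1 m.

At φ = 43.06349°, λ = 134.77556°: sin φ = 0.682808, cos φ = 0.730598, sin λ = 0.709871, cos λ = -0.704331.
ΔE = −sin λ·ΔX + cos λ·ΔY = −(0.709871)·(276.2) + (-0.704331)·(-433.5) = 109.26 m.
ΔN = −sin φ cos λ·ΔX − sin φ sin λ·ΔY + cos φ·ΔZ = −(0.682808)(-0.704331)(276.2) − (0.682808)(0.709871)(-433.5) + (0.730598)(-346.1) = 90.09 m.
Horizontal magnitude = √(ΔE² + ΔN²) = √(109.26² + 90.09²) = 141.61 m.

141.6 m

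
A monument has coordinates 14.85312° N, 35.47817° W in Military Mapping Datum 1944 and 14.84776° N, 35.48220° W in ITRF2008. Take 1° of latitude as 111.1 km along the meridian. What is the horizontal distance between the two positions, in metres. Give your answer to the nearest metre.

736 m

Δφ = 14.84776° − 14.85312° = -0.00536°; Δλ = -35.48220° − -35.47817° = -0.00403°.
ΔN = Δφ × 111100 = -595.5 m; ΔE = Δλ × 111100 × cos(14.85312°) = -0.00403 × 111100 × 0.966586 = -432.8 m.
Distance = √(ΔE² + ΔN²) = √((-432.8)² + (-595.5)²) = 736.1 m.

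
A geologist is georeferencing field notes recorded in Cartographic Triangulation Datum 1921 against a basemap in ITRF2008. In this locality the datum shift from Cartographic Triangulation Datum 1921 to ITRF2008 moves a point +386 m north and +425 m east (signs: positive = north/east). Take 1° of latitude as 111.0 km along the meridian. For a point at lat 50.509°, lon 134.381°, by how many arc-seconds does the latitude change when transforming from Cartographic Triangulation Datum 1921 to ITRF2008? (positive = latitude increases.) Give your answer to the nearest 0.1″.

Δφ = 12.5″

1° of latitude = 111.0 km, so Δφ = 386.0 / 111000 = 0.0034775° = 12.519″.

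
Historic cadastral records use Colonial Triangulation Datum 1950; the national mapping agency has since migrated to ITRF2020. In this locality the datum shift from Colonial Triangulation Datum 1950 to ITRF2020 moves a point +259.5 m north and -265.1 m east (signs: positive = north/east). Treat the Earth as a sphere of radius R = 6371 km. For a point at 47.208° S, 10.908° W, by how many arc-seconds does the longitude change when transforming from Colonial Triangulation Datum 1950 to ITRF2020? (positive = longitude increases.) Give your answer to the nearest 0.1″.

Δλ = -12.6″

At latitude -47.208°, cos φ = 0.679339.
One radian of longitude at latitude φ spans R cos φ, so Δλ = ΔE / (R cos φ) = -265.1 / (6371000 × 0.679339) = -6.1251e-05 rad = -12.634″.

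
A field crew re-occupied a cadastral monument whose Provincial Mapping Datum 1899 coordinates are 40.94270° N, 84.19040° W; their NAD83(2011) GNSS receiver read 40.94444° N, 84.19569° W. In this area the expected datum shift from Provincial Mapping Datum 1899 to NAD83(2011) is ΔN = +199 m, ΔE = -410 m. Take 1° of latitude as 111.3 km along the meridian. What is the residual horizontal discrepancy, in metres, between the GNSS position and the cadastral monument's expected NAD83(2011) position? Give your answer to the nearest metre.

Observed coordinate differences: Δφ = +0.00174°, Δλ = -0.00529°.
Converting to metres (1° lat = 111300 m, cos φ = 0.755365): observed ΔN = 193.7 m, observed ΔE = -444.7 m.
Subtracting the expected shift leaves a residual of 193.7 − (199) = -5.3 m north and -444.7 − (-410) = -34.7 m east.
Residual distance = √((-5.3)² + (-34.7)²) = 35.1 m.

35 m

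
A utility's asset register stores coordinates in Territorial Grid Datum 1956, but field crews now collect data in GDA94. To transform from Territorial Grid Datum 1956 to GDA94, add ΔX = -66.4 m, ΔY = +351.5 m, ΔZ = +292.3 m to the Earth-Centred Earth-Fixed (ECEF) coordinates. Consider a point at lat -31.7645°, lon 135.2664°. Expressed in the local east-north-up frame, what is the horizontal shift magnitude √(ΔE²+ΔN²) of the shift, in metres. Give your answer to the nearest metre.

At φ = -31.7645°, λ = 135.2664°: sin φ = -0.526429, cos φ = 0.850219, sin λ = 0.703811, cos λ = -0.710387.
ΔE = −sin λ·ΔX + cos λ·ΔY = −(0.703811)·(-66.4) + (-0.710387)·(351.5) = -202.97 m.
ΔN = −sin φ cos λ·ΔX − sin φ sin λ·ΔY + cos φ·ΔZ = −(-0.526429)(-0.710387)(-66.4) − (-0.526429)(0.703811)(351.5) + (0.850219)(292.3) = 403.58 m.
Horizontal magnitude = √(ΔE² + ΔN²) = √((-202.97)² + 403.58²) = 451.75 m.

452 m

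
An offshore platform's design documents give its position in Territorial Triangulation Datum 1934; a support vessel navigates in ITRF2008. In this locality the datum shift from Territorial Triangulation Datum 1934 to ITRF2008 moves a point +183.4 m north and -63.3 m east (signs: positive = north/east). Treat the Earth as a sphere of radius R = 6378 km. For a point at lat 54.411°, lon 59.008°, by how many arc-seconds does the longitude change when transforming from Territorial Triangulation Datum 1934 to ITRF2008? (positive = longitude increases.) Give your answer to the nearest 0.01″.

Δλ = -3.52″

At latitude 54.411°, cos φ = 0.581967.
One radian of longitude at latitude φ spans R cos φ, so Δλ = ΔE / (R cos φ) = -63.3 / (6378000 × 0.581967) = -1.7054e-05 rad = -3.518″.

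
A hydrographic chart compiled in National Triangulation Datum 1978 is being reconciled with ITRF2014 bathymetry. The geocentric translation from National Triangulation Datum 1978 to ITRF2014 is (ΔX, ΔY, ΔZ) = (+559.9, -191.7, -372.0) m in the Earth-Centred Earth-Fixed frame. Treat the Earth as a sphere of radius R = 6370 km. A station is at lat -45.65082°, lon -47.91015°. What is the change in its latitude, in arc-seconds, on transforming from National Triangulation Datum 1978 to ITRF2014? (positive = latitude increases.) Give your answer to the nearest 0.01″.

Δφ = 3.56″

sin φ = -0.715093, cos φ = 0.699029, sin λ = -0.742095, cos λ = 0.670295.
North component: ΔN = −sin φ cos λ·ΔX − sin φ sin λ·ΔY + cos φ·ΔZ = −(-0.715093)(0.670295)(559.9) − (-0.715093)(-0.742095)(-191.7) + (0.699029)(-372.0) = 110.06 m.
1° of latitude spans πR/180 = 111177 m, so Δφ = 110.06 / 111177 × 3600 = 3.564″.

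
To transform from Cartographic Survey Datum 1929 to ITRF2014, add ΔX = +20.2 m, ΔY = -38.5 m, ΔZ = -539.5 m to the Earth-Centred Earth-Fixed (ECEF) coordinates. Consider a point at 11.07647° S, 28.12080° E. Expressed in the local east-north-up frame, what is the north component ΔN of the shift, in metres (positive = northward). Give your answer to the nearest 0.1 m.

ΔN = -529.5 m

The local north axis is (−sin φ cos λ, −sin φ sin λ, cos φ), giving ΔN = 3.423 − 3.486 − 529.450 = -529.51 m.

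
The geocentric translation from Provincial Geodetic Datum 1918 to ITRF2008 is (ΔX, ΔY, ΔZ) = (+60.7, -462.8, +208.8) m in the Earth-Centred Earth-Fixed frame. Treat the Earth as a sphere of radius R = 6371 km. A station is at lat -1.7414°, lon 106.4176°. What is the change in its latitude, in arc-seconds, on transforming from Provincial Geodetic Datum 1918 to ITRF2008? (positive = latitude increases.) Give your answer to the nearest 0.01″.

Δφ = 6.30″

sin φ = -0.030388, cos φ = 0.999538, sin λ = 0.959227, cos λ = -0.282636.
North component: ΔN = −sin φ cos λ·ΔX − sin φ sin λ·ΔY + cos φ·ΔZ = −(-0.030388)(-0.282636)(60.7) − (-0.030388)(0.959227)(-462.8) + (0.999538)(208.8) = 194.69 m.
1° of latitude spans πR/180 = 111195 m, so Δφ = 194.69 / 111195 × 3600 = 6.303″.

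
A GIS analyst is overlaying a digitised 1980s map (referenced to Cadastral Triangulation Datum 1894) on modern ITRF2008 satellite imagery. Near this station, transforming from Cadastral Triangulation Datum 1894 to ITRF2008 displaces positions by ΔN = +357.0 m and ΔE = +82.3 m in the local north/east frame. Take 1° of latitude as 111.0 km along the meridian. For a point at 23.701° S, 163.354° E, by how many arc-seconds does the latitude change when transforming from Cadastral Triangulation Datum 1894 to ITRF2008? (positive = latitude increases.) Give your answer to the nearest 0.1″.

1° of latitude = 111.0 km, so Δφ = 357.0 / 111000 = 0.0032162° = 11.578″.

Δφ = 11.6″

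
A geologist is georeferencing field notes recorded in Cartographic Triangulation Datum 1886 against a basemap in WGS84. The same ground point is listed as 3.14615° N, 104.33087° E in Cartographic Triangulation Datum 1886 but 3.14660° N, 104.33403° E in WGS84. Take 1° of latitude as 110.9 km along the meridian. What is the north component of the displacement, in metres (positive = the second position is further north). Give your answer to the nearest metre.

ΔN = 50 m

Δφ = 3.14660° − 3.14615° = +0.00045°; Δλ = 104.33403° − 104.33087° = +0.00316°.
ΔN = Δφ × 110900 = 49.9 m; ΔE = Δλ × 110900 × cos(3.14615°) = +0.00316 × 110900 × 0.998493 = 349.9 m.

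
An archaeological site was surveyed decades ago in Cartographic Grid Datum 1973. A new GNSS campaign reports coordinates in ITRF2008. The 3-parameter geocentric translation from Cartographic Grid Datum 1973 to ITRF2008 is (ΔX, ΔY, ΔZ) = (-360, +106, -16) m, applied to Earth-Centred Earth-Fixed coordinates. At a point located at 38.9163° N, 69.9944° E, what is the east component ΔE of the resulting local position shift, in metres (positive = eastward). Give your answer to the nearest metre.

ΔE = 375 m

At φ = 38.9163°, λ = 69.9944°: sin φ = 0.628184, cos φ = 0.778064, sin λ = 0.939659, cos λ = 0.342112.
ΔE = −sin λ·ΔX + cos λ·ΔY = −(0.939659)·(-360) + (0.342112)·(106) = 374.54 m.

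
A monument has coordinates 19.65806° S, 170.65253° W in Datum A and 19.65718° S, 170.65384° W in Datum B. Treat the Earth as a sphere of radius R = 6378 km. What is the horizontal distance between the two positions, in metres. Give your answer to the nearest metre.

Δφ = -19.65718° − -19.65806° = +0.00088°; Δλ = -170.65384° − -170.65253° = -0.00131°.
1° along a meridian = πR/180 = 111317 m.
ΔN = Δφ × 111317 = 98.0 m; ΔE = Δλ × 111317 × cos(-19.65806°) = -0.00131 × 111317 × 0.941717 = -137.3 m.
Distance = √(ΔE² + ΔN²) = √((-137.3)² + 98.0²) = 168.7 m.

169 m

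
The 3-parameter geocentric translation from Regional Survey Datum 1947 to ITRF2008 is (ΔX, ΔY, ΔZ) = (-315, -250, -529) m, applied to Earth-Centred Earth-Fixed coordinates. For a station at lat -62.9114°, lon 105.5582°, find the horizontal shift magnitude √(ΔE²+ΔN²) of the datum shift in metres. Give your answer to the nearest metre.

531 m

The local east axis at (φ, λ) is (−sin λ, cos λ, 0), so ΔE = −sin(105.5582°)·(-315) + cos(105.5582°)·(-250) = 370.51 m.
The local north axis is (−sin φ cos λ, −sin φ sin λ, cos φ), giving ΔN = 75.220 − 214.420 − 240.890 = -380.09 m.
Horizontal magnitude = √(ΔE² + ΔN²) = √(370.51² + (-380.09)²) = 530.80 m.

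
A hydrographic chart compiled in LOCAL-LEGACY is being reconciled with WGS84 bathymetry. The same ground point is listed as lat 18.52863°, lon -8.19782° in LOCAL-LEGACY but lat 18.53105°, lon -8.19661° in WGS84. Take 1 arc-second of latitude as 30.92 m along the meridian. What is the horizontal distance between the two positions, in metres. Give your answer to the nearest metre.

298 m

Δφ = 18.53105° − 18.52863° = +0.00242°; Δλ = -8.19661° − -8.19782° = +0.00121°.
1° of latitude = 3600 × 30.92 = 111312 m.
ΔN = Δφ × 111312 = 269.4 m; ΔE = Δλ × 111312 × cos(18.52863°) = +0.00121 × 111312 × 0.948165 = 127.7 m.
Distance = √(ΔE² + ΔN²) = √(127.7² + 269.4²) = 298.1 m.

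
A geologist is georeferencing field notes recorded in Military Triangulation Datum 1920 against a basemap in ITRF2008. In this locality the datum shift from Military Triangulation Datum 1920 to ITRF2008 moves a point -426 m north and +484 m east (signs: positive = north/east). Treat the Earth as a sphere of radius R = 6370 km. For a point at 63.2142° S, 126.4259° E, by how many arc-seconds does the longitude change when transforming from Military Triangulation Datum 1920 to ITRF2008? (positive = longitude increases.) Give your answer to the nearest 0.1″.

Δλ = 34.8″

At latitude -63.2142°, cos φ = 0.450656.
One radian of longitude at latitude φ spans R cos φ, so Δλ = ΔE / (R cos φ) = 484.0 / (6370000 × 0.450656) = 1.6860e-04 rad = 34.776″.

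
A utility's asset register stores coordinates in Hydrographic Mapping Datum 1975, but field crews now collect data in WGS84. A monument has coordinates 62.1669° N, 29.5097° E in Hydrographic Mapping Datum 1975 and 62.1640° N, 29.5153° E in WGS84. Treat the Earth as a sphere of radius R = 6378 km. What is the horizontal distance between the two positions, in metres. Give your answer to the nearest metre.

435 m

Δφ = 62.1640° − 62.1669° = -0.0029°; Δλ = 29.5153° − 29.5097° = +0.0056°.
1° along a meridian = πR/180 = 111317 m.
ΔN = Δφ × 111317 = -322.8 m; ΔE = Δλ × 111317 × cos(62.1669°) = +0.0056 × 111317 × 0.466898 = 291.1 m.
Distance = √(ΔE² + ΔN²) = √(291.1² + (-322.8)²) = 434.7 m.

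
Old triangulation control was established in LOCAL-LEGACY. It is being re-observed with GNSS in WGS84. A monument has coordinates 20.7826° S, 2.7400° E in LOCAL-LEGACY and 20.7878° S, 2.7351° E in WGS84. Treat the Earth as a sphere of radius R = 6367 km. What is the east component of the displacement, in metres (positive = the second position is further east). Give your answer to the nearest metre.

Δφ = -20.7878° − -20.7826° = -0.0052°; Δλ = 2.7351° − 2.7400° = -0.0049°.
1° along a meridian = πR/180 = 111125 m.
ΔN = Δφ × 111125 = -577.9 m; ΔE = Δλ × 111125 × cos(-20.7826°) = -0.0049 × 111125 × 0.934933 = -509.1 m.

ΔE = -509 m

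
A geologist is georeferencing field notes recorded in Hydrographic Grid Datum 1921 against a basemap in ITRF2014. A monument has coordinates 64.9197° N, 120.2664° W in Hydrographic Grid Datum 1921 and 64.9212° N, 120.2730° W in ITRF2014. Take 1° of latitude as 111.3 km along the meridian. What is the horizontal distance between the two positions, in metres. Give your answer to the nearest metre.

353 m

Δφ = 64.9212° − 64.9197° = +0.0015°; Δλ = -120.2730° − -120.2664° = -0.0066°.
ΔN = Δφ × 111300 = 166.9 m; ΔE = Δλ × 111300 × cos(64.9197°) = -0.0066 × 111300 × 0.423888 = -311.4 m.
Distance = √(ΔE² + ΔN²) = √((-311.4)² + 166.9²) = 353.3 m.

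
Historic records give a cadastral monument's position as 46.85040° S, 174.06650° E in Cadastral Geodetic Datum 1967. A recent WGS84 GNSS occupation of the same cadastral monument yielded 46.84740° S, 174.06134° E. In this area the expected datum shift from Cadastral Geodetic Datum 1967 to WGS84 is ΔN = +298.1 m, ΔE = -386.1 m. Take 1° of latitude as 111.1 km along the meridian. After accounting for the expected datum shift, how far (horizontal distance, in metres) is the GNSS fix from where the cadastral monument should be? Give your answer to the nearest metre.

Observed coordinate differences: Δφ = +0.00300°, Δλ = -0.00516°.
Converting to metres (1° lat = 111100 m, cos φ = 0.683906): observed ΔN = 333.3 m, observed ΔE = -392.1 m.
Subtracting the expected shift leaves a residual of 333.3 − (298.1) = 35.2 m north and -392.1 − (-386.1) = -6.0 m east.
Residual distance = √(35.2² + (-6.0)²) = 35.7 m.

36 m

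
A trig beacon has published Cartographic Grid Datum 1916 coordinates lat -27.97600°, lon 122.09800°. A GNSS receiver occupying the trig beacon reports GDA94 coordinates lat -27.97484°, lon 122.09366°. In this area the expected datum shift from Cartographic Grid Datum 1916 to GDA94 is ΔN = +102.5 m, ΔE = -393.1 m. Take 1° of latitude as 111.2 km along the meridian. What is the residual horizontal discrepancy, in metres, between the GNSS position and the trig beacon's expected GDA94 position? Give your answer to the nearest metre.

42 m

Observed coordinate differences: Δφ = +0.00116°, Δλ = -0.00434°.
Converting to metres (1° lat = 111200 m, cos φ = 0.883144): observed ΔN = 129.0 m, observed ΔE = -426.2 m.
Subtracting the expected shift leaves a residual of 129.0 − (102.5) = 26.5 m north and -426.2 − (-393.1) = -33.1 m east.
Residual distance = √(26.5² + (-33.1)²) = 42.4 m.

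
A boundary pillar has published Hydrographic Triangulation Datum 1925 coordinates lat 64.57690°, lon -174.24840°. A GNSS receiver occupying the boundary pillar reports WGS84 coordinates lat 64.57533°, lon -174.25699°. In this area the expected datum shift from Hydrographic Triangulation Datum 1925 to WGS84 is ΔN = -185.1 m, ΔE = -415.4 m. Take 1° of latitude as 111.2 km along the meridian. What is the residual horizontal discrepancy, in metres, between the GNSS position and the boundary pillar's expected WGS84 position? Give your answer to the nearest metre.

Observed coordinate differences: Δφ = -0.00157°, Δλ = -0.00859°.
Converting to metres (1° lat = 111200 m, cos φ = 0.429299): observed ΔN = -174.6 m, observed ΔE = -410.1 m.
Subtracting the expected shift leaves a residual of -174.6 − (-185.1) = 10.5 m north and -410.1 − (-415.4) = 5.3 m east.
Residual distance = √(10.5² + 5.3²) = 11.8 m.

12 m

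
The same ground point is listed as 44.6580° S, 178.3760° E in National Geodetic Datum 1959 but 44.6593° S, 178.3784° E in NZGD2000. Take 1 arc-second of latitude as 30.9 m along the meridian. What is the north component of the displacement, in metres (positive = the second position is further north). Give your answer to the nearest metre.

Δφ = -44.6593° − -44.6580° = -0.0013°; Δλ = 178.3784° − 178.3760° = +0.0024°.
1° of latitude = 3600 × 30.90 = 111240 m.
ΔN = Δφ × 111240 = -144.6 m; ΔE = Δλ × 111240 × cos(-44.6580°) = +0.0024 × 111240 × 0.711315 = 189.9 m.

ΔN = -145 m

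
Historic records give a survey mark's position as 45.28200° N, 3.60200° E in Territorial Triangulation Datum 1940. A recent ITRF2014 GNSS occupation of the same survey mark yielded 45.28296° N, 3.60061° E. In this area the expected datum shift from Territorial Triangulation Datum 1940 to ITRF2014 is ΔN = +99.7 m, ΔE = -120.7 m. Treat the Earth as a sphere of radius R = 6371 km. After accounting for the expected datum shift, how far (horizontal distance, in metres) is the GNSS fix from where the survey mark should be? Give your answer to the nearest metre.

Observed coordinate differences: Δφ = +0.00096°, Δλ = -0.00139°.
Converting to metres (1° lat = 111195 m, cos φ = 0.703618): observed ΔN = 106.7 m, observed ΔE = -108.8 m.
Subtracting the expected shift leaves a residual of 106.7 − (99.7) = 7.0 m north and -108.8 − (-120.7) = 11.9 m east.
Residual distance = √(7.0² + 11.9²) = 13.9 m.

14 m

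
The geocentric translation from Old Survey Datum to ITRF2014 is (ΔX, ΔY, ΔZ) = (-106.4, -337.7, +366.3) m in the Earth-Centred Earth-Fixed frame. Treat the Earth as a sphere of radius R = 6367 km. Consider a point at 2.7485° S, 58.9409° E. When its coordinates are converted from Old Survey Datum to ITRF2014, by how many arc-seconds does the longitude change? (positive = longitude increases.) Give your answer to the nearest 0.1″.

Δλ = -2.7″

sin φ = -0.047952, cos φ = 0.998850, sin λ = 0.856636, cos λ = 0.515922.
East component: ΔE = −sin λ·ΔX + cos λ·ΔY = −(0.856636)(-106.4) + (0.515922)(-337.7) = -83.08 m.
1° of latitude spans πR/180 = 111125 m; at latitude φ, 1° of longitude spans that × cos φ = 110997.3 m, so Δλ = -83.08 / 110997.3 × 3600 = -2.695″.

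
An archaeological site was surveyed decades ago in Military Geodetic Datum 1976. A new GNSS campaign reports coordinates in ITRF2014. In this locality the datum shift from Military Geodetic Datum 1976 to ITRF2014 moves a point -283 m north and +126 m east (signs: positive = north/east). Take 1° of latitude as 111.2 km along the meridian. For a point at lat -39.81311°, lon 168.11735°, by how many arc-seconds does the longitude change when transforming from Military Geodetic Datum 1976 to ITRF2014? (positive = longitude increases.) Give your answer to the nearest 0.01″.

At latitude -39.81311°, cos φ = 0.768137.
1° of longitude at this latitude = 111.2 × cos φ = 85.42 km, so Δλ = 126.0 / 85416.8 = 0.0014751° = 5.310″.

Δλ = 5.31″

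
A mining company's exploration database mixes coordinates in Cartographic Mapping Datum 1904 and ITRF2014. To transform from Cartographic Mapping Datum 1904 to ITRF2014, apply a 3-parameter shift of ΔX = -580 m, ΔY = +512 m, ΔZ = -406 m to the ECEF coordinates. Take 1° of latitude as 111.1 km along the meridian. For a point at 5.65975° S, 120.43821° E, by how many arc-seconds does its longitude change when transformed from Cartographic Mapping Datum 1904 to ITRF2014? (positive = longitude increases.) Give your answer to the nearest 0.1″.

Δλ = 7.8″

sin φ = -0.098621, cos φ = 0.995125, sin λ = 0.862176, cos λ = -0.506609.
East component: ΔE = −sin λ·ΔX + cos λ·ΔY = −(0.862176)(-580) + (-0.506609)(512) = 240.68 m.
1° of latitude spans 111100 m; at latitude φ, 1° of longitude spans that × cos φ = 110558.4 m, so Δλ = 240.68 / 110558.4 × 3600 = 7.837″.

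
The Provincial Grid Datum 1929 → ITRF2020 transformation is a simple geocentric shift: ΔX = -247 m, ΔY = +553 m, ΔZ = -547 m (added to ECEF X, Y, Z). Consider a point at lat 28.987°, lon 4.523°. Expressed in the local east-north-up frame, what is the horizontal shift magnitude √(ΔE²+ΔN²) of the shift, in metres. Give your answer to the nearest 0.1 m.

The local east axis at (φ, λ) is (−sin λ, cos λ, 0), so ΔE = −sin(4.523°)·(-247) + cos(4.523°)·553 = 570.76 m.
The local north axis is (−sin φ cos λ, −sin φ sin λ, cos φ), giving ΔN = 119.326 − 21.133 − 478.477 = -380.28 m.
Horizontal magnitude = √(ΔE² + ΔN²) = √(570.76² + (-380.28)²) = 685.84 m.

685.8 m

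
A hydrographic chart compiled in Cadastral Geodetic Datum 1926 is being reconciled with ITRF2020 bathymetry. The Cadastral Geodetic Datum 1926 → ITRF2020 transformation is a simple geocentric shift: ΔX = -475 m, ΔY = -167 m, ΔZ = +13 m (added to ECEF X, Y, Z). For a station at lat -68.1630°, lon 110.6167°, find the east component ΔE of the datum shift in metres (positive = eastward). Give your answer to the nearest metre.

ΔE = 503 m

The local east axis at (φ, λ) is (−sin λ, cos λ, 0), so ΔE = −sin(110.6167°)·(-475) + cos(110.6167°)·(-167) = 503.38 m.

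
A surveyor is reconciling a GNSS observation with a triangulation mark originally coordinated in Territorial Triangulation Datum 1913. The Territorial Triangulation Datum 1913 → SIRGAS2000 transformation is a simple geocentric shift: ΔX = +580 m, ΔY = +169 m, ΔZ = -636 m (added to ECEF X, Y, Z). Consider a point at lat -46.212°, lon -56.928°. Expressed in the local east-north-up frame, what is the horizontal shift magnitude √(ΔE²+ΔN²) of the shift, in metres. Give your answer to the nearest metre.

658 m

At φ = -46.212°, λ = -56.928°: sin φ = -0.721905, cos φ = 0.691992, sin λ = -0.837985, cos λ = 0.545693.
ΔE = −sin λ·ΔX + cos λ·ΔY = −(-0.837985)·(580) + (0.545693)·(169) = 578.25 m.
ΔN = −sin φ cos λ·ΔX − sin φ sin λ·ΔY + cos φ·ΔZ = −(-0.721905)(0.545693)(580) − (-0.721905)(-0.837985)(169) + (0.691992)(-636) = -313.86 m.
Horizontal magnitude = √(ΔE² + ΔN²) = √(578.25² + (-313.86)²) = 657.94 m.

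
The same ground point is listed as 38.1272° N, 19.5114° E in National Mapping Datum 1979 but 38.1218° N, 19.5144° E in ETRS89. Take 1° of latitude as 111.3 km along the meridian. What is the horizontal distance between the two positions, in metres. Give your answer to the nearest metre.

656 m

Δφ = 38.1218° − 38.1272° = -0.0054°; Δλ = 19.5144° − 19.5114° = +0.0030°.
ΔN = Δφ × 111300 = -601.0 m; ΔE = Δλ × 111300 × cos(38.1272°) = +0.0030 × 111300 × 0.786642 = 262.7 m.
Distance = √(ΔE² + ΔN²) = √(262.7² + (-601.0)²) = 655.9 m.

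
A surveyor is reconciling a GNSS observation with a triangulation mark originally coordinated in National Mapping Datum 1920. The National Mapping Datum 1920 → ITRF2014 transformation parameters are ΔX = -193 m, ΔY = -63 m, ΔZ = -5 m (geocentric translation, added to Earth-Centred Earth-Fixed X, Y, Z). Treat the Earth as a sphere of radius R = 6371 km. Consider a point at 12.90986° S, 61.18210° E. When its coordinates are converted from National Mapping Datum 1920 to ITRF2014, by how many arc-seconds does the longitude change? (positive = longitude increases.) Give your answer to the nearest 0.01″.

sin φ = -0.223418, cos φ = 0.974723, sin λ = 0.876156, cos λ = 0.482027.
East component: ΔE = −sin λ·ΔX + cos λ·ΔY = −(0.876156)(-193) + (0.482027)(-63) = 138.73 m.
1° of latitude spans πR/180 = 111195 m; at latitude φ, 1° of longitude spans that × cos φ = 108384.2 m, so Δλ = 138.73 / 108384.2 × 3600 = 4.608″.

Δλ = 4.61″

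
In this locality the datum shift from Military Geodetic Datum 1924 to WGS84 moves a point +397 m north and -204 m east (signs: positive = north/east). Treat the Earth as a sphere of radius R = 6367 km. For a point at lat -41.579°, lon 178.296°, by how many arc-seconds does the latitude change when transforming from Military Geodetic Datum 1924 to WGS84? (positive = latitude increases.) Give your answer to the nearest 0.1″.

On a sphere of radius R, 1 rad of latitude = R, so Δφ = ΔN / R = 397.0 / 6367000 = 6.2353e-05 rad = 12.861″.

Δφ = 12.9″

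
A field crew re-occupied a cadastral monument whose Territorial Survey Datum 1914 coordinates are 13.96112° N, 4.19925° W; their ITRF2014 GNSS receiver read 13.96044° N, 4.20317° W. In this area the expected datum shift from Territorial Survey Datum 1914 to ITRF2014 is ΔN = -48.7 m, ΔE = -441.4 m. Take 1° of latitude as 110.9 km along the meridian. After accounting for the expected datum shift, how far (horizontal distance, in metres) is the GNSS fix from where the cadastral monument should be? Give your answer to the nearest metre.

33 m

Observed coordinate differences: Δφ = -0.00068°, Δλ = -0.00392°.
Converting to metres (1° lat = 110900 m, cos φ = 0.970460): observed ΔN = -75.4 m, observed ΔE = -421.9 m.
Subtracting the expected shift leaves a residual of -75.4 − (-48.7) = -26.7 m north and -421.9 − (-441.4) = 19.5 m east.
Residual distance = √((-26.7)² + 19.5²) = 33.1 m.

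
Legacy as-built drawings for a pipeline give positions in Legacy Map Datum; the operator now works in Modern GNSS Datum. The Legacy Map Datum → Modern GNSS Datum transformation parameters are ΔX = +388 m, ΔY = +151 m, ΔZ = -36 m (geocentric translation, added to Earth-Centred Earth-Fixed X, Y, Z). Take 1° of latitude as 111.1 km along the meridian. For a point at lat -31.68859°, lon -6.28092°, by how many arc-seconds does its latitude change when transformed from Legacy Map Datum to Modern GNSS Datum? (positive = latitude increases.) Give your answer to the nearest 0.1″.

Δφ = 5.3″

sin φ = -0.525302, cos φ = 0.850916, sin λ = -0.109403, cos λ = 0.993997.
North component: ΔN = −sin φ cos λ·ΔX − sin φ sin λ·ΔY + cos φ·ΔZ = −(-0.525302)(0.993997)(388) − (-0.525302)(-0.109403)(151) + (0.850916)(-36) = 163.28 m.
1° of latitude spans 111100 m, so Δφ = 163.28 / 111100 × 3600 = 5.291″.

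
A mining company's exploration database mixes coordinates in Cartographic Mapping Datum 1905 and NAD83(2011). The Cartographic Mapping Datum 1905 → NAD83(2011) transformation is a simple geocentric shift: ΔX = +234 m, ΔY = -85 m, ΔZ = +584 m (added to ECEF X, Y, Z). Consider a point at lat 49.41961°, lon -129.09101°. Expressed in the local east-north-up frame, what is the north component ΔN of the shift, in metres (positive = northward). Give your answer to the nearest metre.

The local north axis is (−sin φ cos λ, −sin φ sin λ, cos φ), giving ΔN = 112.063 − 50.106 + 379.900 = 441.86 m.

ΔN = 442 m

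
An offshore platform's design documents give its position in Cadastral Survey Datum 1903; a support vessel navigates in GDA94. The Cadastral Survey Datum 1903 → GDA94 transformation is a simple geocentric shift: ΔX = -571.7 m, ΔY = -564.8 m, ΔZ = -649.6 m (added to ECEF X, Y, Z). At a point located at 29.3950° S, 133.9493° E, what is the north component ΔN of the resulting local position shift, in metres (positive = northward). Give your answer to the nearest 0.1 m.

The local north axis is (−sin φ cos λ, −sin φ sin λ, cos φ), giving ΔN = 194.747 − 199.585 − 565.968 = -570.81 m.

ΔN = -570.8 m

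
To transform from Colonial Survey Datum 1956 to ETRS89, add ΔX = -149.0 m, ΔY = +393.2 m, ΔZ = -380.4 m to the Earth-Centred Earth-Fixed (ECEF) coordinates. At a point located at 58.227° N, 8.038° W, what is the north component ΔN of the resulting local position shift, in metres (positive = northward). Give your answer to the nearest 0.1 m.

ΔN = -28.1 m

The local north axis is (−sin φ cos λ, −sin φ sin λ, cos φ), giving ΔN = 125.427 + 46.742 − 200.302 = -28.13 m.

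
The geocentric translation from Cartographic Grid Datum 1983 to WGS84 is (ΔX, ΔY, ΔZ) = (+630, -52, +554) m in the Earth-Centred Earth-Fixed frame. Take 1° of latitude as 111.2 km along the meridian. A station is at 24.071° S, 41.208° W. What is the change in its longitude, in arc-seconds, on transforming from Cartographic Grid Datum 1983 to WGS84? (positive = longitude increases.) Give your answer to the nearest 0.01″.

Δλ = 13.33″

sin φ = -0.407868, cos φ = 0.913041, sin λ = -0.658795, cos λ = 0.752323.
East component: ΔE = −sin λ·ΔX + cos λ·ΔY = −(-0.658795)(630) + (0.752323)(-52) = 375.92 m.
1° of latitude spans 111200 m; at latitude φ, 1° of longitude spans that × cos φ = 101530.1 m, so Δλ = 375.92 / 101530.1 × 3600 = 13.329″.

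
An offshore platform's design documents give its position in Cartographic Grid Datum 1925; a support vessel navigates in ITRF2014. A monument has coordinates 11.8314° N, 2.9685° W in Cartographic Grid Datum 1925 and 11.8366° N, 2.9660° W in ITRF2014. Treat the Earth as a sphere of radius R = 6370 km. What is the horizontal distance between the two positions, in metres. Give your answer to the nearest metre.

639 m

Δφ = 11.8366° − 11.8314° = +0.0052°; Δλ = -2.9660° − -2.9685° = +0.0025°.
1° along a meridian = πR/180 = 111177 m.
ΔN = Δφ × 111177 = 578.1 m; ΔE = Δλ × 111177 × cos(11.8314°) = +0.0025 × 111177 × 0.978755 = 272.0 m.
Distance = √(ΔE² + ΔN²) = √(272.0² + 578.1²) = 638.9 m.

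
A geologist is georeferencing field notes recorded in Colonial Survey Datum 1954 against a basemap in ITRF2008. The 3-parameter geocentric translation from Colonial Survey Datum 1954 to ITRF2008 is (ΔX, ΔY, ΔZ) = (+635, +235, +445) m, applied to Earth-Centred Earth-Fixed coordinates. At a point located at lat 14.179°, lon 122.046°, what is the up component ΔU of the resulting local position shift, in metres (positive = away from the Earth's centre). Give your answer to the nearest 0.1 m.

The local up (radial) axis is (cos φ cos λ, cos φ sin λ, sin φ), giving ΔU = -326.666 + 193.123 + 109.004 = -24.54 m.

ΔU = -24.5 m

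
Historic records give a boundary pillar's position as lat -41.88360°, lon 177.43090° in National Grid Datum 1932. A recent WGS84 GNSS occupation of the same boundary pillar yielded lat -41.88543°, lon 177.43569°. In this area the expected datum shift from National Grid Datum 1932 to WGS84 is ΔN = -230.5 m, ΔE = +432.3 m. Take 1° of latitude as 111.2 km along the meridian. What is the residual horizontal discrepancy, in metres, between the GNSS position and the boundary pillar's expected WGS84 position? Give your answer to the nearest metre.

Observed coordinate differences: Δφ = -0.00183°, Δλ = +0.00479°.
Converting to metres (1° lat = 111200 m, cos φ = 0.744503): observed ΔN = -203.5 m, observed ΔE = 396.6 m.
Subtracting the expected shift leaves a residual of -203.5 − (-230.5) = 27.0 m north and 396.6 − (432.3) = -35.7 m east.
Residual distance = √(27.0² + (-35.7)²) = 44.8 m.

45 m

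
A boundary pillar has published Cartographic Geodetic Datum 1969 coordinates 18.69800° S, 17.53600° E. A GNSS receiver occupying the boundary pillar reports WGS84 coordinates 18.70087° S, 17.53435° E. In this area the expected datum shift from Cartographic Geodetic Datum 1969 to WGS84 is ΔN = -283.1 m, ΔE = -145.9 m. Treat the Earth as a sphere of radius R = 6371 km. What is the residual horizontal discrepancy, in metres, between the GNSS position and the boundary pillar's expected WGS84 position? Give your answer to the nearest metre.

Observed coordinate differences: Δφ = -0.00287°, Δλ = -0.00165°.
Converting to metres (1° lat = 111195 m, cos φ = 0.947221): observed ΔN = -319.1 m, observed ΔE = -173.8 m.
Subtracting the expected shift leaves a residual of -319.1 − (-283.1) = -36.0 m north and -173.8 − (-145.9) = -27.9 m east.
Residual distance = √((-36.0)² + (-27.9)²) = 45.6 m.

46 m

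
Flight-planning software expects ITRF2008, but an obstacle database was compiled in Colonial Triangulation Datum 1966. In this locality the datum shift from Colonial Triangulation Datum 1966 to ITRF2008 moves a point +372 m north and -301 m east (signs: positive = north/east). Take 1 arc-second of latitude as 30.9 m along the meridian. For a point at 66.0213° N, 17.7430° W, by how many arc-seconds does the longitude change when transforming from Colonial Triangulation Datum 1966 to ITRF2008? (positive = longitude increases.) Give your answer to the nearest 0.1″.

Δλ = -24.0″

At latitude 66.0213°, cos φ = 0.406397.
1″ of longitude at this latitude = 30.90 × cos φ = 12.5577 m, so Δλ = -301.0 / 12.5577 = -23.969″.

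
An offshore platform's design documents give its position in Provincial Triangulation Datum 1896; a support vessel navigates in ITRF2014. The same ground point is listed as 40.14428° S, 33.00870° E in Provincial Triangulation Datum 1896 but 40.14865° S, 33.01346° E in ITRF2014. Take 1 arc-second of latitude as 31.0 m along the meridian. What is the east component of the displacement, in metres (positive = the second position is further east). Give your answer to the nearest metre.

ΔE = 406 m

Δφ = -40.14865° − -40.14428° = -0.00437°; Δλ = 33.01346° − 33.00870° = +0.00476°.
1° of latitude = 3600 × 31.00 = 111600 m.
ΔN = Δφ × 111600 = -487.7 m; ΔE = Δλ × 111600 × cos(-40.14428°) = +0.00476 × 111600 × 0.764423 = 406.1 m.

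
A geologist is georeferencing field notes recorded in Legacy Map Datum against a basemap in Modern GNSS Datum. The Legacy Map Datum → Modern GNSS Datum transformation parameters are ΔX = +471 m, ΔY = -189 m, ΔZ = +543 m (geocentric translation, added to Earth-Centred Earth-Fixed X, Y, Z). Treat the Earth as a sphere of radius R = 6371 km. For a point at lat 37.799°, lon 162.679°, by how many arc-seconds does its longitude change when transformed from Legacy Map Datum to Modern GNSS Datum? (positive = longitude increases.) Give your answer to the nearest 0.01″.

sin φ = 0.612893, cos φ = 0.790166, sin λ = 0.297725, cos λ = -0.954652.
East component: ΔE = −sin λ·ΔX + cos λ·ΔY = −(0.297725)(471) + (-0.954652)(-189) = 40.20 m.
1° of latitude spans πR/180 = 111195 m; at latitude φ, 1° of longitude spans that × cos φ = 87862.4 m, so Δλ = 40.20 / 87862.4 × 3600 = 1.647″.

Δλ = 1.65″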